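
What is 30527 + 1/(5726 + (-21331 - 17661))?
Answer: 1015511181/33266 ≈ 30527.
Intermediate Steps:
30527 + 1/(5726 + (-21331 - 17661)) = 30527 + 1/(5726 - 38992) = 30527 + 1/(-33266) = 30527 - 1/33266 = 1015511181/33266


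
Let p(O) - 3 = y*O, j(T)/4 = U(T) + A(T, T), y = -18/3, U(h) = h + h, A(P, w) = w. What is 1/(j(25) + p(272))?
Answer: -1/1329 ≈ -0.00075245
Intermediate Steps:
U(h) = 2*h
y = -6 (y = -18*⅓ = -6)
j(T) = 12*T (j(T) = 4*(2*T + T) = 4*(3*T) = 12*T)
p(O) = 3 - 6*O
1/(j(25) + p(272)) = 1/(12*25 + (3 - 6*272)) = 1/(300 + (3 - 1632)) = 1/(300 - 1629) = 1/(-1329) = -1/1329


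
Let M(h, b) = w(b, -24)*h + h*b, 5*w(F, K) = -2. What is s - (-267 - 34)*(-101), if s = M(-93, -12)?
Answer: -146239/5 ≈ -29248.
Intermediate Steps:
w(F, K) = -2/5 (w(F, K) = (1/5)*(-2) = -2/5)
M(h, b) = -2*h/5 + b*h (M(h, b) = -2*h/5 + h*b = -2*h/5 + b*h)
s = 5766/5 (s = (1/5)*(-93)*(-2 + 5*(-12)) = (1/5)*(-93)*(-2 - 60) = (1/5)*(-93)*(-62) = 5766/5 ≈ 1153.2)
s - (-267 - 34)*(-101) = 5766/5 - (-267 - 34)*(-101) = 5766/5 - (-301)*(-101) = 5766/5 - 1*30401 = 5766/5 - 30401 = -146239/5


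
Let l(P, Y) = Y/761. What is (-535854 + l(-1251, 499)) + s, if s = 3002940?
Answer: 1877452945/761 ≈ 2.4671e+6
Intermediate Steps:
l(P, Y) = Y/761 (l(P, Y) = Y*(1/761) = Y/761)
(-535854 + l(-1251, 499)) + s = (-535854 + (1/761)*499) + 3002940 = (-535854 + 499/761) + 3002940 = -407784395/761 + 3002940 = 1877452945/761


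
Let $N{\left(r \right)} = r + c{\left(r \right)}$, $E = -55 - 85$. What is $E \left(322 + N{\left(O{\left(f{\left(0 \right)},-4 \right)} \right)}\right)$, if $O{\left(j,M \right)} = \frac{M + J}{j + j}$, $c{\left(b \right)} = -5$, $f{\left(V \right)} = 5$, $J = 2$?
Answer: $-44352$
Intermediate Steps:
$O{\left(j,M \right)} = \frac{2 + M}{2 j}$ ($O{\left(j,M \right)} = \frac{M + 2}{j + j} = \frac{2 + M}{2 j}$)
$E = -140$
$N{\left(r \right)} = -5 + r$ ($N{\left(r \right)} = r - 5 = -5 + r$)
$E \left(322 + N{\left(O{\left(f{\left(0 \right)},-4 \right)} \right)}\right) = - 140 \left(322 - \left(5 - \frac{2 - 4}{2 \cdot 5}\right)\right) = - 140 \left(322 - \left(5 - - \frac{1}{5}\right)\right) = - 140 \left(322 - \frac{26}{5}\right) = \left(-140\right) \frac{1584}{5} = -44352$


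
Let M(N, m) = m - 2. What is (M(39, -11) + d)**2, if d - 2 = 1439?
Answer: 2039184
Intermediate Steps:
d = 1441 (d = 2 + 1439 = 1441)
M(N, m) = -2 + m
(M(39, -11) + d)**2 = ((-2 - 11) + 1441)**2 = (-13 + 1441)**2 = 1428**2 = 2039184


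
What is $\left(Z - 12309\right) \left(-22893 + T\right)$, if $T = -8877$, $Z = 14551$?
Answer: $-71228340$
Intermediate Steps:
$\left(Z - 12309\right) \left(-22893 + T\right) = \left(14551 - 12309\right) \left(-22893 - 8877\right) = 2242 \left(-31770\right) = -71228340$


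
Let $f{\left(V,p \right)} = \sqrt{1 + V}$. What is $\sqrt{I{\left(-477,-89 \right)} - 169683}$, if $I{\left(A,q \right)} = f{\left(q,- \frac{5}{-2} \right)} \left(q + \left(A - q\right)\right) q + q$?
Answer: $\sqrt{-169772 + 84906 i \sqrt{22}} \approx 362.73 + 548.95 i$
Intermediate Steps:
$I{\left(A,q \right)} = q + A q \sqrt{1 + q}$ ($I{\left(A,q \right)} = \sqrt{1 + q} \left(q + \left(A - q\right)\right) q + q = \sqrt{1 + q} A q + q = A \sqrt{1 + q} q + q = A q \sqrt{1 + q} + q = q + A q \sqrt{1 + q}$)
$\sqrt{I{\left(-477,-89 \right)} - 169683} = \sqrt{- 89 \left(1 - 477 \sqrt{1 - 89}\right) - 169683} = \sqrt{- 89 \left(1 - 477 \sqrt{-88}\right) - 169683} = \sqrt{- 89 \left(1 - 477 \cdot 2 i \sqrt{22}\right) - 169683} = \sqrt{- 89 \left(1 - 954 i \sqrt{22}\right) - 169683} = \sqrt{\left(-89 + 84906 i \sqrt{22}\right) - 169683} = \sqrt{-169772 + 84906 i \sqrt{22}}$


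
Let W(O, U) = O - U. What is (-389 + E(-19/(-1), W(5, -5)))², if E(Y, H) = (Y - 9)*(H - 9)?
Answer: 143641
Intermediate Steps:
E(Y, H) = (-9 + H)*(-9 + Y) (E(Y, H) = (-9 + Y)*(-9 + H) = (-9 + H)*(-9 + Y))
(-389 + E(-19/(-1), W(5, -5)))² = (-389 + (81 - 9*(5 - 1*(-5)) - (-171)/(-1) + (5 - 1*(-5))*(-19/(-1))))² = (-389 + (81 - 9*(5 + 5) - (-171)*(-1) + (5 + 5)*(-19*(-1))))² = (-389 + (81 - 9*10 - 9*19 + 10*19))² = (-389 + (81 - 90 - 171 + 190))² = (-389 + 10)² = (-379)² = 143641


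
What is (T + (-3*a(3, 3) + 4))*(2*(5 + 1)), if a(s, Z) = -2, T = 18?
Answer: 336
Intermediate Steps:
(T + (-3*a(3, 3) + 4))*(2*(5 + 1)) = (18 + (-3*(-2) + 4))*(2*(5 + 1)) = (18 + (6 + 4))*(2*6) = (18 + 10)*12 = 28*12 = 336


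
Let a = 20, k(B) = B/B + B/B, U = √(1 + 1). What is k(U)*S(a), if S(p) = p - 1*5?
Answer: 30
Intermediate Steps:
U = √2 ≈ 1.4142
k(B) = 2 (k(B) = 1 + 1 = 2)
S(p) = -5 + p (S(p) = p - 5 = -5 + p)
k(U)*S(a) = 2*(-5 + 20) = 2*15 = 30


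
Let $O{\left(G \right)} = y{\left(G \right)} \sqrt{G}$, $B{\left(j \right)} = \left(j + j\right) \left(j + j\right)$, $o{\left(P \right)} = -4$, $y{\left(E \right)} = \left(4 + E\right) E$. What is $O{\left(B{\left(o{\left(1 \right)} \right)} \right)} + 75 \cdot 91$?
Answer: $41641$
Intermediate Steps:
$y{\left(E \right)} = E \left(4 + E\right)$
$B{\left(j \right)} = 4 j^{2}$ ($B{\left(j \right)} = 2 j 2 j = 4 j^{2}$)
$O{\left(G \right)} = G^{\frac{3}{2}} \left(4 + G\right)$ ($O{\left(G \right)} = G \left(4 + G\right) \sqrt{G} = G^{\frac{3}{2}} \left(4 + G\right)$)
$O{\left(B{\left(o{\left(1 \right)} \right)} \right)} + 75 \cdot 91 = \left(4 \left(-4\right)^{2}\right)^{\frac{3}{2}} \left(4 + 4 \left(-4\right)^{2}\right) + 75 \cdot 91 = \left(4 \cdot 16\right)^{\frac{3}{2}} \left(4 + 4 \cdot 16\right) + 6825 = 64^{\frac{3}{2}} \left(4 + 64\right) + 6825 = 512 \cdot 68 + 6825 = 34816 + 6825 = 41641$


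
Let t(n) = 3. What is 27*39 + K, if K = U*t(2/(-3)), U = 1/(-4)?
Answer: 4209/4 ≈ 1052.3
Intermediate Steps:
U = -¼ ≈ -0.25000
K = -¾ (K = -¼*3 = -¾ ≈ -0.75000)
27*39 + K = 27*39 - ¾ = 1053 - ¾ = 4209/4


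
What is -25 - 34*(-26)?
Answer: 859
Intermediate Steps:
-25 - 34*(-26) = -25 + 884 = 859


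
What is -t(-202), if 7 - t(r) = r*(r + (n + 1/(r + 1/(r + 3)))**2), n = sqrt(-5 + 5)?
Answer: 65926295842595/1615959601 ≈ 40797.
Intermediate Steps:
n = 0 (n = sqrt(0) = 0)
t(r) = 7 - r*(r + (r + 1/(3 + r))**(-2)) (t(r) = 7 - r*(r + (0 + 1/(r + 1/(r + 3)))**2) = 7 - r*(r + (0 + 1/(r + 1/(3 + r)))**2) = 7 - r*(r + (1/(r + 1/(3 + r)))**2) = 7 - r*(r + (r + 1/(3 + r))**(-2)))
-t(-202) = -(7 - 1*(-202)**2 - 1*(-202)*(3 - 202)**2/(1 + (-202)**2 + 3*(-202))**2) = -(7 - 1*40804 - 1*(-202)*(-199)**2/(1 + 40804 - 606)**2) = -(7 - 40804 - 1*(-202)*39601/40199**2) = -(7 - 40804 - 1*(-202)*39601*1/1615959601) = -(7 - 40804 + 7999402/1615959601) = -1*(-65926295842595/1615959601) = 65926295842595/1615959601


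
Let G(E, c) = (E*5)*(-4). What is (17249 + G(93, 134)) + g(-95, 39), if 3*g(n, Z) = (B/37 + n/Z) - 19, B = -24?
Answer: 66587113/4329 ≈ 15382.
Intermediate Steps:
G(E, c) = -20*E (G(E, c) = (5*E)*(-4) = -20*E)
g(n, Z) = -727/111 + n/(3*Z) (g(n, Z) = ((-24/37 + n/Z) - 19)/3 = (-727/37 + n/Z)/3 = -727/111 + n/(3*Z))
(17249 + G(93, 134)) + g(-95, 39) = (17249 - 20*93) + (-727/111 + (⅓)*(-95)/39) = (17249 - 1860) + (-727/111 + (⅓)*(-95)*(1/39)) = 15389 + (-727/111 - 95/117) = 15389 - 31868/4329 = 66587113/4329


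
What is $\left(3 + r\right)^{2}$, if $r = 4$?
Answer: $49$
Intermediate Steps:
$\left(3 + r\right)^{2} = \left(3 + 4\right)^{2} = 7^{2} = 49$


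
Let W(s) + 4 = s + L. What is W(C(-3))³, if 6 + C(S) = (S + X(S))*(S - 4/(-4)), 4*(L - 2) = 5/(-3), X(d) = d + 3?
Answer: -24389/1728 ≈ -14.114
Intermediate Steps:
X(d) = 3 + d
L = 19/12 (L = 2 + (5/(-3))/4 = 2 + (5*(-⅓))/4 = 2 + (¼)*(-5/3) = 2 - 5/12 = 19/12 ≈ 1.5833)
C(S) = -6 + (1 + S)*(3 + 2*S) (C(S) = -6 + (S + (3 + S))*(S - 4/(-4)) = -6 + (3 + 2*S)*(S - 4*(-¼)) = -6 + (3 + 2*S)*(S + 1) = -6 + (3 + 2*S)*(1 + S) = -6 + (1 + S)*(3 + 2*S))
W(s) = -29/12 + s (W(s) = -4 + (s + 19/12) = -4 + (19/12 + s) = -29/12 + s)
W(C(-3))³ = (-29/12 + (-3 + 2*(-3)² + 5*(-3)))³ = (-29/12 + (-3 + 2*9 - 15))³ = (-29/12 + (-3 + 18 - 15))³ = (-29/12 + 0)³ = (-29/12)³ = -24389/1728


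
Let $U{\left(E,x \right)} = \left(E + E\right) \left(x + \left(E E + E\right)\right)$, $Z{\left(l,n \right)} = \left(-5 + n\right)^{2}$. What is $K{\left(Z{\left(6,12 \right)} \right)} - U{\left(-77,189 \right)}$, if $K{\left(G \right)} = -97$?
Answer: $930217$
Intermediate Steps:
$U{\left(E,x \right)} = 2 E \left(E + x + E^{2}\right)$ ($U{\left(E,x \right)} = 2 E \left(x + \left(E^{2} + E\right)\right) = 2 E \left(x + \left(E + E^{2}\right)\right) = 2 E \left(E + x + E^{2}\right)$)
$K{\left(Z{\left(6,12 \right)} \right)} - U{\left(-77,189 \right)} = -97 - 2 \left(-77\right) \left(-77 + 189 + \left(-77\right)^{2}\right) = -97 - 2 \left(-77\right) \left(-77 + 189 + 5929\right) = -97 - 2 \left(-77\right) 6041 = -97 - -930314 = -97 + 930314 = 930217$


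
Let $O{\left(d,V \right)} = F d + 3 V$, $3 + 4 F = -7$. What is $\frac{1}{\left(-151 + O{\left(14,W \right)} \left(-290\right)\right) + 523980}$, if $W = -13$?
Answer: $\frac{1}{545289} \approx 1.8339 \cdot 10^{-6}$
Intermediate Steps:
$F = - \frac{5}{2}$ ($F = - \frac{3}{4} + \frac{1}{4} \left(-7\right) = - \frac{3}{4} - \frac{7}{4} = - \frac{5}{2} \approx -2.5$)
$O{\left(d,V \right)} = 3 V - \frac{5 d}{2}$ ($O{\left(d,V \right)} = - \frac{5 d}{2} + 3 V = 3 V - \frac{5 d}{2}$)
$\frac{1}{\left(-151 + O{\left(14,W \right)} \left(-290\right)\right) + 523980} = \frac{1}{\left(-151 + \left(3 \left(-13\right) - 35\right) \left(-290\right)\right) + 523980} = \frac{1}{\left(-151 + \left(-39 - 35\right) \left(-290\right)\right) + 523980} = \frac{1}{\left(-151 - -21460\right) + 523980} = \frac{1}{\left(-151 + 21460\right) + 523980} = \frac{1}{21309 + 523980} = \frac{1}{545289}$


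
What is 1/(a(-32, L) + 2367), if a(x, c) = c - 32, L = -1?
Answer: 1/2334 ≈ 0.00042845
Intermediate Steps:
a(x, c) = -32 + c
1/(a(-32, L) + 2367) = 1/((-32 - 1) + 2367) = 1/(-33 + 2367) = 1/2334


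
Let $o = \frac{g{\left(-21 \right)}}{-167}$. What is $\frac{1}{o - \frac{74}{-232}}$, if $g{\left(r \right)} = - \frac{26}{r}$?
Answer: $\frac{406812}{126743} \approx 3.2097$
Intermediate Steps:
$o = - \frac{26}{3507}$ ($o = \frac{\left(-26\right) \frac{1}{-21}}{-167} = \left(-26\right) \left(- \frac{1}{21}\right) \left(- \frac{1}{167}\right) = \frac{26}{21} \left(- \frac{1}{167}\right) = - \frac{26}{3507} \approx -0.0074137$)
$\frac{1}{o - \frac{74}{-232}} = \frac{1}{- \frac{26}{3507} - \frac{74}{-232}} = \frac{1}{- \frac{26}{3507} - - \frac{37}{116}} = \frac{1}{- \frac{26}{3507} + \frac{37}{116}} = \frac{1}{\frac{126743}{406812}} = \frac{406812}{126743}$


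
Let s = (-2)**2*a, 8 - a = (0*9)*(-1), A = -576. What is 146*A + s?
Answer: -84064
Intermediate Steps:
a = 8 (a = 8 - 0*9*(-1) = 8 - 0*(-1) = 8 - 1*0 = 8 + 0 = 8)
s = 32 (s = (-2)**2*8 = 4*8 = 32)
146*A + s = 146*(-576) + 32 = -84096 + 32 = -84064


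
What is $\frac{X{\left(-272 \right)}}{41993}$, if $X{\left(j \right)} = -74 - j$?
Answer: $\frac{198}{41993} \approx 0.0047151$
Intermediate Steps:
$\frac{X{\left(-272 \right)}}{41993} = \frac{-74 - -272}{41993} = \left(-74 + 272\right) \frac{1}{41993} = 198 \cdot \frac{1}{41993} = \frac{198}{41993}$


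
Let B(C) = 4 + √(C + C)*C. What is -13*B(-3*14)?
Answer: -52 + 1092*I*√21 ≈ -52.0 + 5004.2*I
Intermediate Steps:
B(C) = 4 + √2*C^(3/2) (B(C) = 4 + √(2*C)*C = 4 + (√2*√C)*C = 4 + √2*C^(3/2))
-13*B(-3*14) = -13*(4 + √2*(-3*14)^(3/2)) = -13*(4 + √2*(-42)^(3/2)) = -13*(4 + √2*(-42*I*√42)) = -13*(4 - 84*I*√21) = -52 + 1092*I*√21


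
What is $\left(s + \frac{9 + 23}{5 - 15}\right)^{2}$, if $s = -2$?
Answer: $\frac{676}{25} \approx 27.04$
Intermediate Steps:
$\left(s + \frac{9 + 23}{5 - 15}\right)^{2} = \left(-2 + \frac{9 + 23}{5 - 15}\right)^{2} = \left(-2 + \frac{32}{-10}\right)^{2} = \left(-2 + 32 \left(- \frac{1}{10}\right)\right)^{2} = \left(-2 - \frac{16}{5}\right)^{2} = \left(- \frac{26}{5}\right)^{2} = \frac{676}{25}$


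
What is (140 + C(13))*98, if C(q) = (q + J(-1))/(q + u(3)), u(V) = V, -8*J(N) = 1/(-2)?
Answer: 1766401/128 ≈ 13800.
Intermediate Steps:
J(N) = 1/16 (J(N) = -1/8/(-2) = -1/8*(-1/2) = 1/16)
C(q) = (1/16 + q)/(3 + q) (C(q) = (q + 1/16)/(q + 3) = (1/16 + q)/(3 + q))
(140 + C(13))*98 = (140 + (1/16 + 13)/(3 + 13))*98 = (140 + (209/16)/16)*98 = (140 + (1/16)*(209/16))*98 = (140 + 209/256)*98 = (36049/256)*98 = 1766401/128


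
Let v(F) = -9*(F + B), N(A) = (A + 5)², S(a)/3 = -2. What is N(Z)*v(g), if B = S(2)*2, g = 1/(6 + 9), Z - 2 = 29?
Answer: 695952/5 ≈ 1.3919e+5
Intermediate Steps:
S(a) = -6 (S(a) = 3*(-2) = -6)
Z = 31 (Z = 2 + 29 = 31)
N(A) = (5 + A)²
g = 1/15 ≈ 0.066667
B = -12 (B = -6*2 = -12)
v(F) = 108 - 9*F (v(F) = -9*(F - 12) = -9*(-12 + F) = 108 - 9*F)
N(Z)*v(g) = (5 + 31)²*(108 - 9*1/15) = 36²*(108 - ⅗) = 1296*(537/5) = 695952/5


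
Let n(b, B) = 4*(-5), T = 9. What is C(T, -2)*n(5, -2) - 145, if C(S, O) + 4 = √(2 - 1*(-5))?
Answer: -65 - 20*√7 ≈ -117.92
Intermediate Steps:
C(S, O) = -4 + √7 (C(S, O) = -4 + √(2 - 1*(-5)) = -4 + √(2 + 5) = -4 + √7)
n(b, B) = -20
C(T, -2)*n(5, -2) - 145 = (-4 + √7)*(-20) - 145 = (80 - 20*√7) - 145 = -65 - 20*√7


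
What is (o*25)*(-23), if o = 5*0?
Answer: 0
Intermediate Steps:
o = 0
(o*25)*(-23) = (0*25)*(-23) = 0*(-23) = 0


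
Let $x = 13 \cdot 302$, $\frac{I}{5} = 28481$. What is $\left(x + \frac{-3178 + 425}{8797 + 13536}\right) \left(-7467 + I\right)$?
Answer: $\frac{11830905725490}{22333} \approx 5.2975 \cdot 10^{8}$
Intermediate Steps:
$I = 142405$ ($I = 5 \cdot 28481 = 142405$)
$x = 3926$
$\left(x + \frac{-3178 + 425}{8797 + 13536}\right) \left(-7467 + I\right) = \left(3926 + \frac{-3178 + 425}{8797 + 13536}\right) \left(-7467 + 142405\right) = \left(3926 - \frac{2753}{22333}\right) 134938 = \frac{87676605}{22333} \cdot 134938 = \frac{11830905725490}{22333}$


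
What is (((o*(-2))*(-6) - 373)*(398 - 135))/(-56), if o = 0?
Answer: 98099/56 ≈ 1751.8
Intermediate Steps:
(((o*(-2))*(-6) - 373)*(398 - 135))/(-56) = (((0*(-2))*(-6) - 373)*(398 - 135))/(-56) = ((0*(-6) - 373)*263)*(-1/56) = ((0 - 373)*263)*(-1/56) = -373*263*(-1/56) = -98099*(-1/56) = 98099/56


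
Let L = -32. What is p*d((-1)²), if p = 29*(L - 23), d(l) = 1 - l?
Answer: 0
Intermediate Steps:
p = -1595 (p = 29*(-32 - 23) = 29*(-55) = -1595)
p*d((-1)²) = -1595*(1 - 1*(-1)²) = -1595*(1 - 1*1) = -1595*(1 - 1) = -1595*0 = 0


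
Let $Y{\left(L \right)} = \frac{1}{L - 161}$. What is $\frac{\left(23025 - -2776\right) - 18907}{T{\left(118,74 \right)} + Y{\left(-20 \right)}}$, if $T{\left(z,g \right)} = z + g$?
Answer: $\frac{1247814}{34751} \approx 35.907$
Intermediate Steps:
$T{\left(z,g \right)} = g + z$
$Y{\left(L \right)} = \frac{1}{-161 + L}$
$\frac{\left(23025 - -2776\right) - 18907}{T{\left(118,74 \right)} + Y{\left(-20 \right)}} = \frac{\left(23025 - -2776\right) - 18907}{\left(74 + 118\right) + \frac{1}{-161 - 20}} = \frac{\left(23025 + 2776\right) - 18907}{192 + \frac{1}{-181}} = \frac{25801 - 18907}{192 - \frac{1}{181}} = \frac{6894}{\frac{34751}{181}} = 6894 \cdot \frac{181}{34751} = \frac{1247814}{34751}$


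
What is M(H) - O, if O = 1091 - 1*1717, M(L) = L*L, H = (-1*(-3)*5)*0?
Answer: 626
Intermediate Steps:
H = 0 (H = (3*5)*0 = 15*0 = 0)
M(L) = L**2
O = -626 (O = 1091 - 1717 = -626)
M(H) - O = 0**2 - 1*(-626) = 0 + 626 = 626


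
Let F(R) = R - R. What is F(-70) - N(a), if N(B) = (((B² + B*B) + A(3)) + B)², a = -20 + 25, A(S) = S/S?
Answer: -3136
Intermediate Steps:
A(S) = 1
a = 5
F(R) = 0
N(B) = (1 + B + 2*B²)² (N(B) = (((B² + B*B) + 1) + B)² = (((B² + B²) + 1) + B)² = ((2*B² + 1) + B)² = ((1 + 2*B²) + B)² = (1 + B + 2*B²)²)
F(-70) - N(a) = 0 - (1 + 5 + 2*5²)² = 0 - (1 + 5 + 2*25)² = 0 - (1 + 5 + 50)² = 0 - 1*56² = 0 - 1*3136 = 0 - 3136 = -3136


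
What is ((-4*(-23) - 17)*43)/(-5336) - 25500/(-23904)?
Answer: 307175/664332 ≈ 0.46238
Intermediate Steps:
((-4*(-23) - 17)*43)/(-5336) - 25500/(-23904) = ((92 - 17)*43)*(-1/5336) - 25500*(-1/23904) = (75*43)*(-1/5336) + 2125/1992 = 3225*(-1/5336) + 2125/1992 = -3225/5336 + 2125/1992 = 307175/664332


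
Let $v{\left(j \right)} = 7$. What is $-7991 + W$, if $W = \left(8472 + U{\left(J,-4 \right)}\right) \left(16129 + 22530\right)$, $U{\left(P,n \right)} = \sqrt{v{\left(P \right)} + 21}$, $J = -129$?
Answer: $327511057 + 77318 \sqrt{7} \approx 3.2772 \cdot 10^{8}$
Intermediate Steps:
$U{\left(P,n \right)} = 2 \sqrt{7}$ ($U{\left(P,n \right)} = \sqrt{7 + 21} = \sqrt{28} = 2 \sqrt{7}$)
$W = 327519048 + 77318 \sqrt{7}$ ($W = \left(8472 + 2 \sqrt{7}\right) \left(16129 + 22530\right) = \left(8472 + 2 \sqrt{7}\right) 38659 = 327519048 + 77318 \sqrt{7} \approx 3.2772 \cdot 10^{8}$)
$-7991 + W = -7991 + \left(327519048 + 77318 \sqrt{7}\right) = 327511057 + 77318 \sqrt{7}$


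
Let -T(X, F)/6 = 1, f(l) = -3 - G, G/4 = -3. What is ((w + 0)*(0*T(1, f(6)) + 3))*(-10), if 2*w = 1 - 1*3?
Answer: 30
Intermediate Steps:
G = -12 (G = 4*(-3) = -12)
f(l) = 9 (f(l) = -3 - 1*(-12) = -3 + 12 = 9)
T(X, F) = -6 (T(X, F) = -6*1 = -6)
w = -1 (w = (1 - 1*3)/2 = (1 - 3)/2 = (½)*(-2) = -1)
((w + 0)*(0*T(1, f(6)) + 3))*(-10) = ((-1 + 0)*(0*(-6) + 3))*(-10) = -(0 + 3)*(-10) = -1*3*(-10) = -3*(-10) = 30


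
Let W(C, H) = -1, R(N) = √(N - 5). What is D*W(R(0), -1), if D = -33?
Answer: 33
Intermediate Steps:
R(N) = √(-5 + N)
D*W(R(0), -1) = -33*(-1) = 33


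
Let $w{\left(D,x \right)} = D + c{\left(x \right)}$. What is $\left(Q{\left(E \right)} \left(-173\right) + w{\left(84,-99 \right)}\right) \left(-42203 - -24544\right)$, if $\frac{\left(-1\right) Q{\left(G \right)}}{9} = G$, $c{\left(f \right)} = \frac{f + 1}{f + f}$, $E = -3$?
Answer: $\frac{8018316176}{99} \approx 8.0993 \cdot 10^{7}$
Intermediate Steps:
$c{\left(f \right)} = \frac{1 + f}{2 f}$
$Q{\left(G \right)} = - 9 G$
$w{\left(D,x \right)} = D + \frac{1 + x}{2 x}$
$\left(Q{\left(E \right)} \left(-173\right) + w{\left(84,-99 \right)}\right) \left(-42203 - -24544\right) = \left(\left(-9\right) \left(-3\right) \left(-173\right) + \left(\frac{1}{2} + 84 + \frac{1}{2 \left(-99\right)}\right)\right) \left(-42203 - -24544\right) = \left(27 \left(-173\right) + \left(\frac{1}{2} + 84 + \frac{1}{2} \left(- \frac{1}{99}\right)\right)\right) \left(-42203 + \left(-331 + 24875\right)\right) = \left(-4671 + \left(\frac{1}{2} + 84 - \frac{1}{198}\right)\right) \left(-42203 + 24544\right) = \left(-4671 + \frac{8365}{99}\right) \left(-17659\right) = \left(- \frac{454064}{99}\right) \left(-17659\right) = \frac{8018316176}{99}$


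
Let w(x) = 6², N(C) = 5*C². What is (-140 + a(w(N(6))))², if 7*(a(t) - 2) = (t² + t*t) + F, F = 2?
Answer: 2650384/49 ≈ 54090.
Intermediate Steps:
w(x) = 36
a(t) = 16/7 + 2*t²/7 (a(t) = 2 + ((t² + t*t) + 2)/7 = 2 + ((t² + t²) + 2)/7 = 2 + (2*t² + 2)/7 = 2 + (2 + 2*t²)/7 = 2 + (2/7 + 2*t²/7) = 16/7 + 2*t²/7)
(-140 + a(w(N(6))))² = (-140 + (16/7 + (2/7)*36²))² = (-140 + (16/7 + (2/7)*1296))² = (-140 + (16/7 + 2592/7))² = (-140 + 2608/7)² = (1628/7)² = 2650384/49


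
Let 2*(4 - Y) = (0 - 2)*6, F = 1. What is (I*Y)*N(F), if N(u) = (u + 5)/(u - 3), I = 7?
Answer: -210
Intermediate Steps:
N(u) = (5 + u)/(-3 + u)
Y = 10 (Y = 4 - (0 - 2)*6/2 = 4 - (-1)*6 = 4 - ½*(-12) = 4 + 6 = 10)
(I*Y)*N(F) = (7*10)*((5 + 1)/(-3 + 1)) = 70*(6/(-2)) = 70*(-½*6) = 70*(-3) = -210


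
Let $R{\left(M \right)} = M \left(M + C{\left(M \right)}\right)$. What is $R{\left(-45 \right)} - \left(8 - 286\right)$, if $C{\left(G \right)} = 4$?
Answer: $2123$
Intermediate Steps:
$R{\left(M \right)} = M \left(4 + M\right)$ ($R{\left(M \right)} = M \left(M + 4\right) = M \left(4 + M\right)$)
$R{\left(-45 \right)} - \left(8 - 286\right) = - 45 \left(4 - 45\right) - \left(8 - 286\right) = \left(-45\right) \left(-41\right) - \left(8 - 286\right) = 1845 - -278 = 1845 + 278 = 2123$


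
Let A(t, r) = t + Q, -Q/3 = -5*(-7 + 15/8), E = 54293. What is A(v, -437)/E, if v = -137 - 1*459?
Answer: -5383/434344 ≈ -0.012393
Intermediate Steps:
Q = -615/8 (Q = -(-15)*(-7 + 15/8) = -(-15)*(-41)/8 = -3*205/8 = -615/8 ≈ -76.875)
v = -596 (v = -137 - 459 = -596)
A(t, r) = -615/8 + t (A(t, r) = t - 615/8 = -615/8 + t)
A(v, -437)/E = (-615/8 - 596)/54293 = -5383/8*1/54293 = -5383/434344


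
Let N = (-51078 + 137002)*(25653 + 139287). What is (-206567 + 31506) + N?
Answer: 14172129499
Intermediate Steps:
N = 14172304560 (N = 85924*164940 = 14172304560)
(-206567 + 31506) + N = (-206567 + 31506) + 14172304560 = -175061 + 14172304560 = 14172129499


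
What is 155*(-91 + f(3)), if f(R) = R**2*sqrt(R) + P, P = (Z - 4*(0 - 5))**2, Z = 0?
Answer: 47895 + 1395*sqrt(3) ≈ 50311.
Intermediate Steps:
P = 400 (P = (0 - 4*(0 - 5))**2 = (0 - 4*(-5))**2 = (0 + 20)**2 = 20**2 = 400)
f(R) = 400 + R**(5/2) (f(R) = R**2*sqrt(R) + 400 = R**(5/2) + 400 = 400 + R**(5/2))
155*(-91 + f(3)) = 155*(-91 + (400 + 3**(5/2))) = 155*(-91 + (400 + 9*sqrt(3))) = 155*(309 + 9*sqrt(3)) = 47895 + 1395*sqrt(3)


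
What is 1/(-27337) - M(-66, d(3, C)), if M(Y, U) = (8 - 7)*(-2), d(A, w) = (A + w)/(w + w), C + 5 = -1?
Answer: 54673/27337 ≈ 2.0000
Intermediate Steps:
C = -6 (C = -5 - 1 = -6)
d(A, w) = (A + w)/(2*w) (d(A, w) = (A + w)/((2*w)) = (A + w)*(1/(2*w)) = (A + w)/(2*w))
M(Y, U) = -2 (M(Y, U) = 1*(-2) = -2)
1/(-27337) - M(-66, d(3, C)) = 1/(-27337) - 1*(-2) = -1/27337 + 2 = 54673/27337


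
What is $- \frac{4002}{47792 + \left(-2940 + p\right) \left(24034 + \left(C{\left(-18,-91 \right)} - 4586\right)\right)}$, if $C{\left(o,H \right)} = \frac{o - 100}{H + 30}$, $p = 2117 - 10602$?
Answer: $\frac{122061}{6776115119} \approx 1.8013 \cdot 10^{-5}$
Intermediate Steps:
$p = -8485$
$C{\left(o,H \right)} = \frac{-100 + o}{30 + H}$
$- \frac{4002}{47792 + \left(-2940 + p\right) \left(24034 + \left(C{\left(-18,-91 \right)} - 4586\right)\right)} = - \frac{4002}{47792 + \left(-2940 - 8485\right) \left(24034 - \left(4586 - \frac{-100 - 18}{30 - 91}\right)\right)} = - \frac{4002}{47792 - 11425 \left(24034 - \left(4586 - \frac{1}{-61} \left(-118\right)\right)\right)} = - \frac{4002}{47792 - 11425 \left(24034 - \frac{279628}{61}\right)} = - \frac{4002}{47792 - \frac{13555145550}{61}} = - \frac{4002}{- \frac{13552230238}{61}} = \left(-4002\right) \left(- \frac{61}{13552230238}\right) = \frac{122061}{6776115119}$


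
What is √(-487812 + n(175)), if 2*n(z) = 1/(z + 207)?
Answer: I*√71183478097/382 ≈ 698.44*I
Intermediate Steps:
n(z) = 1/(2*(207 + z)) (n(z) = 1/(2*(z + 207)) = 1/(2*(207 + z)))
√(-487812 + n(175)) = √(-487812 + 1/(2*(207 + 175))) = √(-487812 + (½)/382) = √(-487812 + (½)*(1/382)) = √(-487812 + 1/764) = √(-372688367/764) = I*√71183478097/382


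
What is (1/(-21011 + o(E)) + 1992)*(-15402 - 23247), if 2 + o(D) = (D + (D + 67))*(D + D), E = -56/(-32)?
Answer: -6395075181924/83065 ≈ -7.6989e+7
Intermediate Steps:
E = 7/4 (E = -56*(-1/32) = 7/4 ≈ 1.7500)
o(D) = -2 + 2*D*(67 + 2*D) (o(D) = -2 + (D + (D + 67))*(D + D) = -2 + (D + (67 + D))*(2*D) = -2 + (67 + 2*D)*(2*D) = -2 + 2*D*(67 + 2*D))
(1/(-21011 + o(E)) + 1992)*(-15402 - 23247) = (1/(-21011 + (-2 + 4*(7/4)² + 134*(7/4))) + 1992)*(-15402 - 23247) = (1/(-21011 + (-2 + 4*(49/16) + 469/2)) + 1992)*(-38649) = (1/(-21011 + (-2 + 49/4 + 469/2)) + 1992)*(-38649) = (1/(-21011 + 979/4) + 1992)*(-38649) = (1/(-83065/4) + 1992)*(-38649) = (-4/83065 + 1992)*(-38649) = (165465476/83065)*(-38649) = -6395075181924/83065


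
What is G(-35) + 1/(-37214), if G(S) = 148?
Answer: 5507671/37214 ≈ 148.00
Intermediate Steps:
G(-35) + 1/(-37214) = 148 + 1/(-37214) = 148 - 1/37214 = 5507671/37214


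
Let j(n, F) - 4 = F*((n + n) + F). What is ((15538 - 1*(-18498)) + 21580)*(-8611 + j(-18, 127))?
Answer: 164067200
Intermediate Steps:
j(n, F) = 4 + F*(F + 2*n) (j(n, F) = 4 + F*((n + n) + F) = 4 + F*(2*n + F) = 4 + F*(F + 2*n))
((15538 - 1*(-18498)) + 21580)*(-8611 + j(-18, 127)) = ((15538 - 1*(-18498)) + 21580)*(-8611 + (4 + 127**2 + 2*127*(-18))) = ((15538 + 18498) + 21580)*(-8611 + (4 + 16129 - 4572)) = (34036 + 21580)*(-8611 + 11561) = 55616*2950 = 164067200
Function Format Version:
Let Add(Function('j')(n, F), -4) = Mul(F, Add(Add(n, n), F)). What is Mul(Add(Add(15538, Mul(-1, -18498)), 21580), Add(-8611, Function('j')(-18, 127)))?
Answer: 164067200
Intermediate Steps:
Function('j')(n, F) = Add(4, Mul(F, Add(F, Mul(2, n)))) (Function('j')(n, F) = Add(4, Mul(F, Add(Add(n, n), F))) = Add(4, Mul(F, Add(Mul(2, n), F))) = Add(4, Mul(F, Add(F, Mul(2, n)))))
Mul(Add(Add(15538, Mul(-1, -18498)), 21580), Add(-8611, Function('j')(-18, 127))) = Mul(Add(Add(15538, Mul(-1, -18498)), 21580), Add(-8611, Add(4, Pow(127, 2), Mul(2, 127, -18)))) = Mul(Add(Add(15538, 18498), 21580), Add(-8611, Add(4, 16129, -4572))) = Mul(Add(34036, 21580), Add(-8611, 11561)) = Mul(55616, 2950) = 164067200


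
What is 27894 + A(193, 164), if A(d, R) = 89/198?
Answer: 5523101/198 ≈ 27894.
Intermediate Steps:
A(d, R) = 89/198 (A(d, R) = 89*(1/198) = 89/198)
27894 + A(193, 164) = 27894 + 89/198 = 5523101/198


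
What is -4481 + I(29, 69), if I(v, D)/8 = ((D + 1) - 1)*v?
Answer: 11527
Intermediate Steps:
I(v, D) = 8*D*v (I(v, D) = 8*(((D + 1) - 1)*v) = 8*(((1 + D) - 1)*v) = 8*(D*v) = 8*D*v)
-4481 + I(29, 69) = -4481 + 8*69*29 = -4481 + 16008 = 11527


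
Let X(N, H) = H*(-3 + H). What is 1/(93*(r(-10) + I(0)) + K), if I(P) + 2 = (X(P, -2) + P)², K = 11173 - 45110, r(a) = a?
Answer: -1/25753 ≈ -3.8830e-5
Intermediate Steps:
K = -33937
I(P) = -2 + (10 + P)² (I(P) = -2 + (-2*(-3 - 2) + P)² = -2 + (-2*(-5) + P)² = -2 + (10 + P)²)
1/(93*(r(-10) + I(0)) + K) = 1/(93*(-10 + (-2 + (10 + 0)²)) - 33937) = 1/(93*(-10 + (-2 + 10²)) - 33937) = 1/(93*(-10 + (-2 + 100)) - 33937) = 1/(93*(-10 + 98) - 33937) = 1/(93*88 - 33937) = 1/(8184 - 33937) = 1/(-25753) = -1/25753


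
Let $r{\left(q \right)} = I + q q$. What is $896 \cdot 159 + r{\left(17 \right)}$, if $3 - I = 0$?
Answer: $142756$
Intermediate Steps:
$I = 3$ ($I = 3 - 0 = 3 + 0 = 3$)
$r{\left(q \right)} = 3 + q^{2}$ ($r{\left(q \right)} = 3 + q q = 3 + q^{2}$)
$896 \cdot 159 + r{\left(17 \right)} = 896 \cdot 159 + \left(3 + 17^{2}\right) = 142464 + \left(3 + 289\right) = 142464 + 292 = 142756$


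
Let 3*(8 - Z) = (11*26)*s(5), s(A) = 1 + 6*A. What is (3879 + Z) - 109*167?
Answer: -51814/3 ≈ -17271.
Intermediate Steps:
Z = -8842/3 (Z = 8 - 11*26*(1 + 6*5)/3 = 8 - 286*(1 + 30)/3 = 8 - 286*31/3 = 8 - ⅓*8866 = 8 - 8866/3 = -8842/3 ≈ -2947.3)
(3879 + Z) - 109*167 = (3879 - 8842/3) - 109*167 = 2795/3 - 18203 = -51814/3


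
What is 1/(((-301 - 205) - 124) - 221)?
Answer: -1/851 ≈ -0.0011751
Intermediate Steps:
1/(((-301 - 205) - 124) - 221) = 1/((-506 - 124) - 221) = 1/(-630 - 221) = 1/(-851) = -1/851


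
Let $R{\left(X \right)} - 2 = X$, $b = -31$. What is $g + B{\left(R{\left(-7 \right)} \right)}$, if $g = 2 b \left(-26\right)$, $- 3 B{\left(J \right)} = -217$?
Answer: $\frac{5053}{3} \approx 1684.3$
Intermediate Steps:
$R{\left(X \right)} = 2 + X$
$B{\left(J \right)} = \frac{217}{3}$ ($B{\left(J \right)} = \left(- \frac{1}{3}\right) \left(-217\right) = \frac{217}{3}$)
$g = 1612$ ($g = 2 \left(-31\right) \left(-26\right) = \left(-62\right) \left(-26\right) = 1612$)
$g + B{\left(R{\left(-7 \right)} \right)} = 1612 + \frac{217}{3} = \frac{5053}{3}$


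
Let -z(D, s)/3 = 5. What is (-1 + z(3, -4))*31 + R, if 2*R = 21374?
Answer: 10191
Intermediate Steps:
z(D, s) = -15 (z(D, s) = -3*5 = -15)
R = 10687 (R = (1/2)*21374 = 10687)
(-1 + z(3, -4))*31 + R = (-1 - 15)*31 + 10687 = -16*31 + 10687 = -496 + 10687 = 10191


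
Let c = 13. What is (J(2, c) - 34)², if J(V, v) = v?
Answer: 441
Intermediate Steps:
(J(2, c) - 34)² = (13 - 34)² = (-21)² = 441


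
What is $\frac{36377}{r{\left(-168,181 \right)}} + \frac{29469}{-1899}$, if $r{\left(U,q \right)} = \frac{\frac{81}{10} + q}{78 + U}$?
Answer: $- \frac{20742552193}{1197003} \approx -17329.0$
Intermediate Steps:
$r{\left(U,q \right)} = \frac{\frac{81}{10} + q}{78 + U}$ ($r{\left(U,q \right)} = \frac{81 \cdot \frac{1}{10} + q}{78 + U} = \frac{\frac{81}{10} + q}{78 + U}$)
$\frac{36377}{r{\left(-168,181 \right)}} + \frac{29469}{-1899} = \frac{36377}{\frac{1}{78 - 168} \left(\frac{81}{10} + 181\right)} + \frac{29469}{-1899} = \frac{36377}{\frac{1}{-90} \cdot \frac{1891}{10}} + 29469 \left(- \frac{1}{1899}\right) = \frac{36377}{\left(- \frac{1}{90}\right) \frac{1891}{10}} - \frac{9823}{633} = \frac{36377}{- \frac{1891}{900}} - \frac{9823}{633} = 36377 \left(- \frac{900}{1891}\right) - \frac{9823}{633} = - \frac{32739300}{1891} - \frac{9823}{633} = - \frac{20742552193}{1197003}$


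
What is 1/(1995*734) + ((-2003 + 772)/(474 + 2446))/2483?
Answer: -179533987/1061691965880 ≈ -0.00016910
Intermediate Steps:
1/(1995*734) + ((-2003 + 772)/(474 + 2446))/2483 = (1/1995)*(1/734) - 1231/2920*(1/2483) = 1/1464330 - 1231*1/2920*(1/2483) = 1/1464330 - 1231/2920*1/2483 = 1/1464330 - 1231/7250360 = -179533987/1061691965880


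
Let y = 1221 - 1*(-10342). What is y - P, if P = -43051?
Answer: 54614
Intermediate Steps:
y = 11563 (y = 1221 + 10342 = 11563)
y - P = 11563 - 1*(-43051) = 11563 + 43051 = 54614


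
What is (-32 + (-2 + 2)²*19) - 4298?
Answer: -4330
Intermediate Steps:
(-32 + (-2 + 2)²*19) - 4298 = (-32 + 0²*19) - 4298 = (-32 + 0*19) - 4298 = (-32 + 0) - 4298 = -32 - 4298 = -4330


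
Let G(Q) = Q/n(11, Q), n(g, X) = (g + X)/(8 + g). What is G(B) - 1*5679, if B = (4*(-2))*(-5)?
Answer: -288869/51 ≈ -5664.1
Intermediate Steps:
n(g, X) = (X + g)/(8 + g)
B = 40 (B = -8*(-5) = 40)
G(Q) = Q/(11/19 + Q/19) (G(Q) = Q/(((Q + 11)/(8 + 11))) = Q/(((11 + Q)/19)) = Q/(11/19 + Q/19))
G(B) - 1*5679 = 19*40/(11 + 40) - 1*5679 = 19*40/51 - 5679 = 19*40*(1/51) - 5679 = 760/51 - 5679 = -288869/51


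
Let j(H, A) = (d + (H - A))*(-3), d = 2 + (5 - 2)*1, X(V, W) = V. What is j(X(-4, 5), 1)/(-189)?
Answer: 0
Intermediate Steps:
d = 5 (d = 2 + 3*1 = 2 + 3 = 5)
j(H, A) = -15 - 3*H + 3*A (j(H, A) = (5 + (H - A))*(-3) = (5 + H - A)*(-3) = -15 - 3*H + 3*A)
j(X(-4, 5), 1)/(-189) = (-15 - 3*(-4) + 3*1)/(-189) = (-15 + 12 + 3)*(-1/189) = 0*(-1/189) = 0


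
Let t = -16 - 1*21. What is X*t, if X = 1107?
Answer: -40959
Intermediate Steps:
t = -37 (t = -16 - 21 = -37)
X*t = 1107*(-37) = -40959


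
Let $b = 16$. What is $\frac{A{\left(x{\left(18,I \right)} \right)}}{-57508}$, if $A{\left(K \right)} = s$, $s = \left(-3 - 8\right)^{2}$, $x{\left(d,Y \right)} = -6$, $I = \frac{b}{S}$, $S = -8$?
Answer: $- \frac{11}{5228} \approx -0.0021041$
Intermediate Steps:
$I = -2$ ($I = \frac{16}{-8} = 16 \left(- \frac{1}{8}\right) = -2$)
$s = 121$ ($s = \left(-11\right)^{2} = 121$)
$A{\left(K \right)} = 121$
$\frac{A{\left(x{\left(18,I \right)} \right)}}{-57508} = \frac{121}{-57508} = 121 \left(- \frac{1}{57508}\right) = - \frac{11}{5228}$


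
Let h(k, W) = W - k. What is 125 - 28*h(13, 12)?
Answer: 153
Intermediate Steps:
125 - 28*h(13, 12) = 125 - 28*(12 - 1*13) = 125 - 28*(12 - 13) = 125 - 28*(-1) = 125 + 28 = 153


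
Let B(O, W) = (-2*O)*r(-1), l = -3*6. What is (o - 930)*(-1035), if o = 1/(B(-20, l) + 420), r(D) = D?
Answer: 73153593/76 ≈ 9.6255e+5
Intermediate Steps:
l = -18
B(O, W) = 2*O (B(O, W) = -2*O*(-1) = 2*O)
o = 1/380 (o = 1/(2*(-20) + 420) = 1/(-40 + 420) = 1/380 ≈ 0.0026316)
(o - 930)*(-1035) = (1/380 - 930)*(-1035) = -353399/380*(-1035) = 73153593/76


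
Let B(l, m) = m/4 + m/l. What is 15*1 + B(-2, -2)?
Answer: 31/2 ≈ 15.500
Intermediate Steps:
B(l, m) = m/4 + m/l (B(l, m) = m*(¼) + m/l = m/4 + m/l)
15*1 + B(-2, -2) = 15*1 + ((¼)*(-2) - 2/(-2)) = 15 + (-½ - 2*(-½)) = 15 + (-½ + 1) = 15 + ½ = 31/2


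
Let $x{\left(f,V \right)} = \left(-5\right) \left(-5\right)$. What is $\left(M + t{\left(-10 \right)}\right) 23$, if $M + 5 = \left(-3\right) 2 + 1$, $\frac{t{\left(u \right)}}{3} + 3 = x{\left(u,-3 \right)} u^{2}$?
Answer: $172063$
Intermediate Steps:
$x{\left(f,V \right)} = 25$
$t{\left(u \right)} = -9 + 75 u^{2}$ ($t{\left(u \right)} = -9 + 3 \cdot 25 u^{2} = -9 + 75 u^{2}$)
$M = -10$ ($M = -5 + \left(\left(-3\right) 2 + 1\right) = -5 + \left(-6 + 1\right) = -5 - 5 = -10$)
$\left(M + t{\left(-10 \right)}\right) 23 = \left(-10 - \left(9 - 75 \left(-10\right)^{2}\right)\right) 23 = \left(-10 + \left(-9 + 75 \cdot 100\right)\right) 23 = \left(-10 + \left(-9 + 7500\right)\right) 23 = \left(-10 + 7491\right) 23 = 7481 \cdot 23 = 172063$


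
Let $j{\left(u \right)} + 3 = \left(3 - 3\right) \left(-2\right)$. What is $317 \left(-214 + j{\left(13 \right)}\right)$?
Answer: $-68789$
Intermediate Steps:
$j{\left(u \right)} = -3$ ($j{\left(u \right)} = -3 + \left(3 - 3\right) \left(-2\right) = -3 + 0 \left(-2\right) = -3 + 0 = -3$)
$317 \left(-214 + j{\left(13 \right)}\right) = 317 \left(-214 - 3\right) = 317 \left(-217\right) = -68789$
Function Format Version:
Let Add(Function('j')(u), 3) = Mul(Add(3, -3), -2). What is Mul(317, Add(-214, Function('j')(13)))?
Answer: -68789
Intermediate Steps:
Function('j')(u) = -3 (Function('j')(u) = Add(-3, Mul(Add(3, -3), -2)) = Add(-3, Mul(0, -2)) = Add(-3, 0) = -3)
Mul(317, Add(-214, Function('j')(13))) = Mul(317, Add(-214, -3)) = Mul(317, -217) = -68789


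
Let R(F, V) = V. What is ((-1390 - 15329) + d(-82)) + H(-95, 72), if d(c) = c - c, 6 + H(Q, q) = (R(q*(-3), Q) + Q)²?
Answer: 19375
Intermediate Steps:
H(Q, q) = -6 + 4*Q² (H(Q, q) = -6 + (Q + Q)² = -6 + (2*Q)² = -6 + 4*Q²)
d(c) = 0
((-1390 - 15329) + d(-82)) + H(-95, 72) = ((-1390 - 15329) + 0) + (-6 + 4*(-95)²) = (-16719 + 0) + (-6 + 4*9025) = -16719 + (-6 + 36100) = -16719 + 36094 = 19375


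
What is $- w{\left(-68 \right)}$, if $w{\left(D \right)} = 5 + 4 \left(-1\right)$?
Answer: $-1$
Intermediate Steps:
$w{\left(D \right)} = 1$ ($w{\left(D \right)} = 5 - 4 = 1$)
$- w{\left(-68 \right)} = \left(-1\right) 1 = -1$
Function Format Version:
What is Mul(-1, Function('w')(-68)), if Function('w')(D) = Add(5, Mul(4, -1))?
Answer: -1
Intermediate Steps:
Function('w')(D) = 1 (Function('w')(D) = Add(5, -4) = 1)
Mul(-1, Function('w')(-68)) = Mul(-1, 1) = -1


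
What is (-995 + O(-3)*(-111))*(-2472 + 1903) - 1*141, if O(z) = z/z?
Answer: 629173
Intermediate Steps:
O(z) = 1
(-995 + O(-3)*(-111))*(-2472 + 1903) - 1*141 = (-995 + 1*(-111))*(-2472 + 1903) - 1*141 = (-995 - 111)*(-569) - 141 = -1106*(-569) - 141 = 629314 - 141 = 629173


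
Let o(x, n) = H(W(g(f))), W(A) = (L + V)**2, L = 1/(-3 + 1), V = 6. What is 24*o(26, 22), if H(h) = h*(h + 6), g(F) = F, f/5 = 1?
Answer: 52635/2 ≈ 26318.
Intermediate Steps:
f = 5 (f = 5*1 = 5)
L = -1/2 (L = 1/(-2) = -1/2 ≈ -0.50000)
W(A) = 121/4 (W(A) = (-1/2 + 6)**2 = (11/2)**2 = 121/4)
H(h) = h*(6 + h)
o(x, n) = 17545/16 (o(x, n) = 121*(6 + 121/4)/4 = (121/4)*(145/4) = 17545/16)
24*o(26, 22) = 24*(17545/16) = 52635/2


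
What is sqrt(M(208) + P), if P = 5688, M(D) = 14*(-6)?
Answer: 2*sqrt(1401) ≈ 74.860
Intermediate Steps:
M(D) = -84
sqrt(M(208) + P) = sqrt(-84 + 5688) = sqrt(5604) = 2*sqrt(1401)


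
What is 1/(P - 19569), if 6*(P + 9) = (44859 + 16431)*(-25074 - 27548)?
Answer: -1/537553308 ≈ -1.8603e-9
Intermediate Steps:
P = -537533739 (P = -9 + ((44859 + 16431)*(-25074 - 27548))/6 = -9 + (61290*(-52622))/6 = -9 + (1/6)*(-3225202380) = -9 - 537533730 = -537533739)
1/(P - 19569) = 1/(-537533739 - 19569) = 1/(-537553308) = -1/537553308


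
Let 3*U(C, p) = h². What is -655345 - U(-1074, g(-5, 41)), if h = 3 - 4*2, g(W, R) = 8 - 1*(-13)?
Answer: -1966060/3 ≈ -6.5535e+5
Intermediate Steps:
g(W, R) = 21 (g(W, R) = 8 + 13 = 21)
h = -5 (h = 3 - 8 = -5)
U(C, p) = 25/3 (U(C, p) = (⅓)*(-5)² = (⅓)*25 = 25/3)
-655345 - U(-1074, g(-5, 41)) = -655345 - 1*25/3 = -655345 - 25/3 = -1966060/3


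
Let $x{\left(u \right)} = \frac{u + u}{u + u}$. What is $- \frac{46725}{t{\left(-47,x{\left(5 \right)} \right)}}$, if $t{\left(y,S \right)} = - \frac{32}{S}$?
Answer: $\frac{46725}{32} \approx 1460.2$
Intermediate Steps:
$x{\left(u \right)} = 1$ ($x{\left(u \right)} = \frac{2 u}{2 u} = 2 u \frac{1}{2 u} = 1$)
$- \frac{46725}{t{\left(-47,x{\left(5 \right)} \right)}} = - \frac{46725}{\left(-32\right) 1^{-1}} = - \frac{46725}{\left(-32\right) 1} = - \frac{46725}{-32} = \left(-46725\right) \left(- \frac{1}{32}\right) = \frac{46725}{32}$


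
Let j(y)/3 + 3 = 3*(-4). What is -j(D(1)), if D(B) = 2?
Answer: 45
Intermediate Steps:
j(y) = -45 (j(y) = -9 + 3*(3*(-4)) = -9 + 3*(-12) = -9 - 36 = -45)
-j(D(1)) = -1*(-45) = 45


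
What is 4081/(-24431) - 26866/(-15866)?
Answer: 26891550/17619193 ≈ 1.5263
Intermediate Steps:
4081/(-24431) - 26866/(-15866) = 4081*(-1/24431) - 26866*(-1/15866) = -371/2221 + 13433/7933 = 26891550/17619193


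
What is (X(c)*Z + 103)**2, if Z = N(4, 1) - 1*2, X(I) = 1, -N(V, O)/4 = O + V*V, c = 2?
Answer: 1089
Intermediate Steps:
N(V, O) = -4*O - 4*V**2 (N(V, O) = -4*(O + V*V) = -4*(O + V**2) = -4*O - 4*V**2)
Z = -70 (Z = (-4*1 - 4*4**2) - 1*2 = (-4 - 4*16) - 2 = (-4 - 64) - 2 = -68 - 2 = -70)
(X(c)*Z + 103)**2 = (1*(-70) + 103)**2 = (-70 + 103)**2 = 33**2 = 1089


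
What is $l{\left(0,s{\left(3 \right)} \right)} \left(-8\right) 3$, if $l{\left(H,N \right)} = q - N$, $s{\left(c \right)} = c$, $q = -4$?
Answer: $168$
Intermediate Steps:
$l{\left(H,N \right)} = -4 - N$
$l{\left(0,s{\left(3 \right)} \right)} \left(-8\right) 3 = \left(-4 - 3\right) \left(-8\right) 3 = \left(-7\right) \left(-8\right) 3 = 56 \cdot 3 = 168$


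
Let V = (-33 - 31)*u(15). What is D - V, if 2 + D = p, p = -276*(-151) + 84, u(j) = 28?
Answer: 43550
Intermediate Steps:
V = -1792 (V = (-33 - 31)*28 = -64*28 = -1792)
p = 41760 (p = 41676 + 84 = 41760)
D = 41758 (D = -2 + 41760 = 41758)
D - V = 41758 - 1*(-1792) = 41758 + 1792 = 43550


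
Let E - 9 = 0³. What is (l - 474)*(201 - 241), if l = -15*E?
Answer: 24360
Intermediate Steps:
E = 9 (E = 9 + 0³ = 9 + 0 = 9)
l = -135 (l = -15*9 = -135)
(l - 474)*(201 - 241) = (-135 - 474)*(201 - 241) = -609*(-40) = 24360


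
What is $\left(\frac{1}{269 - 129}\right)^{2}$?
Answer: $\frac{1}{19600} \approx 5.102 \cdot 10^{-5}$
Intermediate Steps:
$\left(\frac{1}{269 - 129}\right)^{2} = \left(\frac{1}{140}\right)^{2} = \frac{1}{19600}$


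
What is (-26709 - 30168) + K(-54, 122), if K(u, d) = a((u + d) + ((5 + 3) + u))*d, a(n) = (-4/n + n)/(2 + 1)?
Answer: -615887/11 ≈ -55990.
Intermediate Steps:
a(n) = -4/(3*n) + n/3 (a(n) = (n - 4/n)/3 = (n - 4/n)*(⅓) = -4/(3*n) + n/3)
K(u, d) = d*(-4 + (8 + d + 2*u)²)/(3*(8 + d + 2*u)) (K(u, d) = ((-4 + ((u + d) + ((5 + 3) + u))²)/(3*((u + d) + ((5 + 3) + u))))*d = ((-4 + ((d + u) + (8 + u))²)/(3*((d + u) + (8 + u))))*d = ((-4 + (8 + d + 2*u)²)/(3*(8 + d + 2*u)))*d = d*(-4 + (8 + d + 2*u)²)/(3*(8 + d + 2*u)))
(-26709 - 30168) + K(-54, 122) = (-26709 - 30168) + (⅓)*122*(-4 + (8 + 122 + 2*(-54))²)/(8 + 122 + 2*(-54)) = -56877 + (⅓)*122*(-4 + (8 + 122 - 108)²)/(8 + 122 - 108) = -56877 + (⅓)*122*(-4 + 22²)/22 = -56877 + (⅓)*122*(1/22)*(-4 + 484) = -56877 + (⅓)*122*(1/22)*480 = -56877 + 9760/11 = -615887/11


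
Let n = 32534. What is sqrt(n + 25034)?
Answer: 4*sqrt(3598) ≈ 239.93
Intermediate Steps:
sqrt(n + 25034) = sqrt(32534 + 25034) = sqrt(57568) = 4*sqrt(3598)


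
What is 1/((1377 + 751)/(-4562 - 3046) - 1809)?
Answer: -951/1720625 ≈ -0.00055271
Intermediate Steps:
1/((1377 + 751)/(-4562 - 3046) - 1809) = 1/(2128/(-7608) - 1809) = 1/(2128*(-1/7608) - 1809) = 1/(-266/951 - 1809) = 1/(-1720625/951) = -951/1720625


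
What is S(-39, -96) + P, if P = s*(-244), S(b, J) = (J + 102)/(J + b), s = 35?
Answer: -384302/45 ≈ -8540.0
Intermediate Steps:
S(b, J) = (102 + J)/(J + b)
P = -8540 (P = 35*(-244) = -8540)
S(-39, -96) + P = (102 - 96)/(-96 - 39) - 8540 = 6/(-135) - 8540 = -1/135*6 - 8540 = -2/45 - 8540 = -384302/45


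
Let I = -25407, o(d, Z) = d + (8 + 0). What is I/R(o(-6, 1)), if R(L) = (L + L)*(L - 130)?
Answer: 25407/512 ≈ 49.623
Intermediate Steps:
o(d, Z) = 8 + d (o(d, Z) = d + 8 = 8 + d)
R(L) = 2*L*(-130 + L) (R(L) = (2*L)*(-130 + L) = 2*L*(-130 + L))
I/R(o(-6, 1)) = -25407*1/(2*(-130 + (8 - 6))*(8 - 6)) = -25407*1/(4*(-130 + 2)) = -25407/(2*2*(-128)) = -25407/(-512) = -25407*(-1/512) = 25407/512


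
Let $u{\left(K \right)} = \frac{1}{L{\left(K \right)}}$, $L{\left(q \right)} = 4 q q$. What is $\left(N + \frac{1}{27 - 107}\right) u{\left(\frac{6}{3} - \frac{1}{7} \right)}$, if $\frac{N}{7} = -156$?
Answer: $- \frac{4280689}{54080} \approx -79.155$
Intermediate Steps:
$N = -1092$ ($N = 7 \left(-156\right) = -1092$)
$L{\left(q \right)} = 4 q^{2}$
$u{\left(K \right)} = \frac{1}{4 K^{2}}$
$\left(N + \frac{1}{27 - 107}\right) u{\left(\frac{6}{3} - \frac{1}{7} \right)} = \left(-1092 + \frac{1}{27 - 107}\right) \frac{1}{4 \left(\frac{6}{3} - \frac{1}{7}\right)^{2}} = \left(-1092 + \frac{1}{-80}\right) \frac{1}{4 \left(6 \cdot \frac{1}{3} - \frac{1}{7}\right)^{2}} = \left(-1092 - \frac{1}{80}\right) \frac{1}{4 \left(2 - \frac{1}{7}\right)^{2}} = - \frac{87361 \frac{1}{4 \cdot \frac{169}{49}}}{80} = - \frac{87361 \cdot \frac{1}{4} \cdot \frac{49}{169}}{80} = \left(- \frac{87361}{80}\right) \frac{49}{676} = - \frac{4280689}{54080}$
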